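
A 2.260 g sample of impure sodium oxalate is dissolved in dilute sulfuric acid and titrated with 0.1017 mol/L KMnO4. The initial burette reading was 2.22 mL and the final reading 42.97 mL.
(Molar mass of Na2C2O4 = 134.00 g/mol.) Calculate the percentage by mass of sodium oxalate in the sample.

61.43 %

2 MnO4^- + 5 C2O4^2- + 16 H^+ → 2 Mn^2+ + 10 CO2 + 8 H2O
n(KMnO4) = 0.04075 L × 0.1017 mol/L = 4.144 × 10^-3 mol
From the 5:2 ratio, n(Na2C2O4) = 5/2 × 4.144 × 10^-3 = 0.01036 mol
mass of Na2C2O4 = 0.01036 × 134.00 g/mol = 1.388 g
% Na2C2O4 = 1.388 / 2.260 × 100 = 61.43 %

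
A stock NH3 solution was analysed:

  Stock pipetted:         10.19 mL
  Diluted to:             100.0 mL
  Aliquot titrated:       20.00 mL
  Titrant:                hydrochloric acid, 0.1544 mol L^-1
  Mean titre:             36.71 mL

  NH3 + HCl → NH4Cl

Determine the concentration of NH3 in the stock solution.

2.781 mol/L

n(HCl) = 0.03671 × 0.1544 = 5.668 × 10^-3 mol
n(NH3) in the aliquot = 5.668 × 10^-3 mol (1:1 ratio)
[NH3]_dilute = 5.668 × 10^-3 / 0.02000 = 0.2834 mol/L
Dilution factor = 100.0 / 10.19 = 9.814
[NH3]_stock = 0.2834 × 9.814 = 2.781 mol/L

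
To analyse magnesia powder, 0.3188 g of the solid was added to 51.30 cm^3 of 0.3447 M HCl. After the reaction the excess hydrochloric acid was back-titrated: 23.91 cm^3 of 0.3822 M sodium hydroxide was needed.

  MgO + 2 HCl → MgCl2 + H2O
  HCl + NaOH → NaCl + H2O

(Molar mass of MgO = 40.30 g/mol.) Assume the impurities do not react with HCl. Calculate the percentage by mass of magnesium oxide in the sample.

n(HCl) added = 0.05130 × 0.3447 = 0.01768 mol
n(NaOH) used in back-titration = 0.02391 × 0.3822 = 9.138 × 10^-3 mol
n(HCl) left over = 9.138 × 10^-3 mol (1:1 ratio)
n(HCl) consumed by analyte = 0.01768 − 9.138 × 10^-3 = 8.545 × 10^-3 mol
From the 1:2 ratio, n(MgO) = 1/2 × 8.545 × 10^-3 = 4.272 × 10^-3 mol
mass of MgO = 4.272 × 10^-3 × 40.30 = 0.1722 g
% MgO = 0.1722 / 0.3188 × 100 = 54.01 %

54.01 %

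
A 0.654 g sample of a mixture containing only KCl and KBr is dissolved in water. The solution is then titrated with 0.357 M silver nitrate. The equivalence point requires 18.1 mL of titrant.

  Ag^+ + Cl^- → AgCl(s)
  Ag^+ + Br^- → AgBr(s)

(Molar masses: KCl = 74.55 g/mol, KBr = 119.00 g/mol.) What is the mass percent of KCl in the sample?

n(AgNO3) = 0.0181 × 0.357 = 6.46 × 10^-3 mol
Let x = n(KCl), y = n(KBr).
Titrant: 1x + 1y = 6.46 × 10^-3;  mass: 74.55x + 119.00y = 0.654
Solving, x = 2.59 × 10^-3 mol, y = 3.88 × 10^-3 mol
mass of KCl = 2.59 × 10^-3 × 74.55 = 0.193 g
% KCl = 0.193 / 0.654 × 100 = 29.5 %

29.5 %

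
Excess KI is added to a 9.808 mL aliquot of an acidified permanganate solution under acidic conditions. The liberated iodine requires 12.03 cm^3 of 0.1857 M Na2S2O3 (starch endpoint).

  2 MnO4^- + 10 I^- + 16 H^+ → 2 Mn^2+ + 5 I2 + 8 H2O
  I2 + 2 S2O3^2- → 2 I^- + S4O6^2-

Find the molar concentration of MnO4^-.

0.04555 M

n(S2O3^2-) = 0.01203 × 0.1857 = 2.234 × 10^-3 mol
n(I2) = n(S2O3^2-)/2 = 1.117 × 10^-3 mol
From the 2:5 ratio, n(MnO4^-) in the aliquot = 2/5 × 1.117 × 10^-3 = 4.468 × 10^-4 mol
[MnO4^-] = 4.468 × 10^-4 / 0.009808 = 0.04555 mol/L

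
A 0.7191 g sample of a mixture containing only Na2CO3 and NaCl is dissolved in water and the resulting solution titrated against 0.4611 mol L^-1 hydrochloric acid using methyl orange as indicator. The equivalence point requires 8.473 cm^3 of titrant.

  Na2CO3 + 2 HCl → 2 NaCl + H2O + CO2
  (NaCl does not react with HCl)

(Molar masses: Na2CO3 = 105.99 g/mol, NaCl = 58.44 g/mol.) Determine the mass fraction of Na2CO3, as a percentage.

28.79 %

n(HCl) = 0.008473 × 0.4611 = 3.907 × 10^-3 mol
Let x = n(Na2CO3), y = n(NaCl).
Titrant: 2x = 3.907 × 10^-3;  mass: 105.99x + 58.44y = 0.7191
Solving, x = 1.953 × 10^-3 mol, y = 8.762 × 10^-3 mol
mass of Na2CO3 = 1.953 × 10^-3 × 105.99 = 0.2070 g
% Na2CO3 = 0.2070 / 0.7191 × 100 = 28.79 %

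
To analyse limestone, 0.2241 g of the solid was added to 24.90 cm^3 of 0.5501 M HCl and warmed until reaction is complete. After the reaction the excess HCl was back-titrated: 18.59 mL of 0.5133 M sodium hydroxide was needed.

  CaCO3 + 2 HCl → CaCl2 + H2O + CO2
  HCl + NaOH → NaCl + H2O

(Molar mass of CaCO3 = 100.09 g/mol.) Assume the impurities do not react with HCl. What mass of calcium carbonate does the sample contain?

0.2079 g

n(HCl) added = 0.02490 × 0.5501 = 0.01370 mol
n(NaOH) used in back-titration = 0.01859 × 0.5133 = 9.542 × 10^-3 mol
n(HCl) left over = 9.542 × 10^-3 mol (1:1 ratio)
n(HCl) consumed by analyte = 0.01370 − 9.542 × 10^-3 = 4.155 × 10^-3 mol
From the 1:2 ratio, n(CaCO3) = 1/2 × 4.155 × 10^-3 = 2.078 × 10^-3 mol
mass of CaCO3 = 2.078 × 10^-3 × 100.09 = 0.2079 g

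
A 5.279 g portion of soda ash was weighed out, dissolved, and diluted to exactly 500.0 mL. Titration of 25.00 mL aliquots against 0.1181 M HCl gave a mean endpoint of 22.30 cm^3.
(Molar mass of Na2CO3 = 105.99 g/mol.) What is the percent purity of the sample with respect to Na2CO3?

Na2CO3 + 2 HCl → 2 NaCl + H2O + CO2
n(HCl) per titration = 0.02230 × 0.1181 = 2.634 × 10^-3 mol
From the 1:2 ratio, n(Na2CO3) in each aliquot = 1/2 × 2.634 × 10^-3 = 1.317 × 10^-3 mol
n(Na2CO3) in the whole flask = 1.317 × 10^-3 × 500.0/25.00 = 0.02634 mol
mass of Na2CO3 = 0.02634 × 105.99 = 2.791 g
% Na2CO3 = 2.791 / 5.279 × 100 = 52.88 %

52.88 %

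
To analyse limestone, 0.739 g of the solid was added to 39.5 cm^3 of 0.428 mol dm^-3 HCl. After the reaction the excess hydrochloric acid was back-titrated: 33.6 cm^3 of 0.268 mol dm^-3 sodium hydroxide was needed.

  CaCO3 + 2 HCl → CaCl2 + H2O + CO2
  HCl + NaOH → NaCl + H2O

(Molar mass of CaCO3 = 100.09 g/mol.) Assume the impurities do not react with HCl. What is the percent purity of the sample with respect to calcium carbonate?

n(HCl) added = 0.0395 × 0.428 = 0.0169 mol
n(NaOH) used in back-titration = 0.0336 × 0.268 = 9.00 × 10^-3 mol
n(HCl) left over = 9.00 × 10^-3 mol (1:1 ratio)
n(HCl) consumed by analyte = 0.0169 − 9.00 × 10^-3 = 7.90 × 10^-3 mol
From the 1:2 ratio, n(CaCO3) = 1/2 × 7.90 × 10^-3 = 3.95 × 10^-3 mol
mass of CaCO3 = 3.95 × 10^-3 × 100.09 = 0.395 g
% CaCO3 = 0.395 / 0.739 × 100 = 53.5 %

53.5 %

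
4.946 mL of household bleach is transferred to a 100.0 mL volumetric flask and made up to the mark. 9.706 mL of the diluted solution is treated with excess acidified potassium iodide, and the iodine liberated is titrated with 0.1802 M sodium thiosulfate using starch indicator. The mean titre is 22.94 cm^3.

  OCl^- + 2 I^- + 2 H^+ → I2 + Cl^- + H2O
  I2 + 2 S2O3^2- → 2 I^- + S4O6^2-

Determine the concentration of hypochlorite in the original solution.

n(S2O3^2-) = 0.02294 × 0.1802 = 4.134 × 10^-3 mol
n(I2) = n(S2O3^2-)/2 = 2.067 × 10^-3 mol
n(OCl^-) in the aliquot = 2.067 × 10^-3 mol (1:1 ratio)
[OCl^-]_dilute = 2.067 × 10^-3 / 0.009706 = 0.2130 mol/L
[OCl^-]_original = 0.2130 × 100.0/4.946 = 4.306 mol/L

4.306 M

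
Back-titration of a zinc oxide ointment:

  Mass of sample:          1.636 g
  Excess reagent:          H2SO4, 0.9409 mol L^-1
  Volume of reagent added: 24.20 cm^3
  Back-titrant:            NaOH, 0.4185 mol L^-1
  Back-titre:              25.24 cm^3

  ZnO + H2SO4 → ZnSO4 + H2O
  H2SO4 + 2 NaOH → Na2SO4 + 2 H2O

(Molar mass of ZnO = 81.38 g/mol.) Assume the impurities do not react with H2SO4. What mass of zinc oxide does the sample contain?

1.423 g

n(H2SO4) added = 0.02420 × 0.9409 = 0.02277 mol
n(NaOH) used in back-titration = 0.02524 × 0.4185 = 0.01056 mol
From the 1:2 ratio, n(H2SO4) left over = 1/2 × 0.01056 = 5.281 × 10^-3 mol
n(H2SO4) consumed by analyte = 0.02277 − 5.281 × 10^-3 = 0.01749 mol
n(ZnO) = 0.01749 mol (1:1 ratio)
mass of ZnO = 0.01749 × 81.38 = 1.423 g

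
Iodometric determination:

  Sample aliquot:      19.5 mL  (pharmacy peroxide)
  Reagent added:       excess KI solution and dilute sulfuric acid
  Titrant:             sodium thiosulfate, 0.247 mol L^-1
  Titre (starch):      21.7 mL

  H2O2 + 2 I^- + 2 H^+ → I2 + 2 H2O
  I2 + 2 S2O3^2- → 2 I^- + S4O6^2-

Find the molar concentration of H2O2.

0.137 mol/L

n(S2O3^2-) = 0.0217 × 0.247 = 5.36 × 10^-3 mol
n(I2) = n(S2O3^2-)/2 = 2.68 × 10^-3 mol
n(H2O2) in the aliquot = 2.68 × 10^-3 mol (1:1 ratio)
[H2O2] = 2.68 × 10^-3 / 0.0195 = 0.137 mol/L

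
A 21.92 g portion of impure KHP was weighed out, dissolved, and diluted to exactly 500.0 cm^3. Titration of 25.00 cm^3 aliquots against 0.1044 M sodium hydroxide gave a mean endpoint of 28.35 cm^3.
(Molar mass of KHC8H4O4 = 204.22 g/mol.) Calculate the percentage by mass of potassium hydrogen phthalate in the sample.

KHC8H4O4 + NaOH → KNaC8H4O4 + H2O
n(NaOH) per titration = 0.02835 × 0.1044 = 2.960 × 10^-3 mol
n(KHC8H4O4) in each aliquot = 2.960 × 10^-3 mol (1:1 ratio)
n(KHC8H4O4) in the whole flask = 2.960 × 10^-3 × 500.0/25.00 = 0.05919 mol
mass of KHC8H4O4 = 0.05919 × 204.22 = 12.09 g
% KHC8H4O4 = 12.09 / 21.92 × 100 = 55.15 %

55.15 %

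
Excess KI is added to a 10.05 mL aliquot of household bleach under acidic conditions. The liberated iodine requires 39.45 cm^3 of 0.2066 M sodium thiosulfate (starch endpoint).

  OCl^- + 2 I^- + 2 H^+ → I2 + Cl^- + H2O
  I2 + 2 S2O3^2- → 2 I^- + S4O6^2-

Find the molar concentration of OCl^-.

n(S2O3^2-) = 0.03945 × 0.2066 = 8.150 × 10^-3 mol
n(I2) = n(S2O3^2-)/2 = 4.075 × 10^-3 mol
n(OCl^-) in the aliquot = 4.075 × 10^-3 mol (1:1 ratio)
[OCl^-] = 4.075 × 10^-3 / 0.01005 = 0.4055 mol/L

0.4055 M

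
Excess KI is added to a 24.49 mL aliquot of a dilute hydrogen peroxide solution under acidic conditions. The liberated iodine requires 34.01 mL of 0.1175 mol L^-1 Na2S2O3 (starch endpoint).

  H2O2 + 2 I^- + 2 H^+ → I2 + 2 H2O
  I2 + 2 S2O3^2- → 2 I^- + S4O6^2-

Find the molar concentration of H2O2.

n(S2O3^2-) = 0.03401 × 0.1175 = 3.996 × 10^-3 mol
n(I2) = n(S2O3^2-)/2 = 1.998 × 10^-3 mol
n(H2O2) in the aliquot = 1.998 × 10^-3 mol (1:1 ratio)
[H2O2] = 1.998 × 10^-3 / 0.02449 = 0.08159 mol/L

0.08159 mol/L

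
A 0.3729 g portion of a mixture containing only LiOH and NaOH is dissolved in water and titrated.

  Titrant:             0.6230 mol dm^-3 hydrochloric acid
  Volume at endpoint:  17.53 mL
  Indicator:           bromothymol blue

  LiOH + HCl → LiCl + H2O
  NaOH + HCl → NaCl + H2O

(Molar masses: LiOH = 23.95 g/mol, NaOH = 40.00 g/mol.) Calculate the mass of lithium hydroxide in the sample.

n(HCl) = 0.01753 × 0.6230 = 0.01092 mol
Let x = n(LiOH), y = n(NaOH).
Titrant: 1x + 1y = 0.01092;  mass: 23.95x + 40.00y = 0.3729
Solving, x = 3.984 × 10^-3 mol, y = 6.937 × 10^-3 mol
mass of LiOH = 3.984 × 10^-3 × 23.95 = 0.09542 g

0.09542 g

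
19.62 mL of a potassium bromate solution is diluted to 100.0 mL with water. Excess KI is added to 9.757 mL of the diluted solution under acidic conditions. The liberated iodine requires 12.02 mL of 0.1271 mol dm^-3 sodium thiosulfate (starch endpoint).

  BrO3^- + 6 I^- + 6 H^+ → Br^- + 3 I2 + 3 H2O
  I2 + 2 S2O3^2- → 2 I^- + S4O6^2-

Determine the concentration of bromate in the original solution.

n(S2O3^2-) = 0.01202 × 0.1271 = 1.528 × 10^-3 mol
n(I2) = n(S2O3^2-)/2 = 7.639 × 10^-4 mol
From the 1:3 ratio, n(BrO3^-) in the aliquot = 1/3 × 7.639 × 10^-4 = 2.546 × 10^-4 mol
[BrO3^-]_dilute = 2.546 × 10^-4 / 0.009757 = 0.02610 mol/L
[BrO3^-]_original = 0.02610 × 100.0/19.62 = 0.1330 mol/L

0.1330 mol/L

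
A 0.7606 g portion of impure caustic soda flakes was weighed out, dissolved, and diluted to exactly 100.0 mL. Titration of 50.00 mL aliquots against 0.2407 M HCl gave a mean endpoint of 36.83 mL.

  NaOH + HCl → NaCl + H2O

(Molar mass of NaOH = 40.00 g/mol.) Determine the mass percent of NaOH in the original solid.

n(HCl) per titration = 0.03683 × 0.2407 = 8.865 × 10^-3 mol
n(NaOH) in each aliquot = 8.865 × 10^-3 mol (1:1 ratio)
n(NaOH) in the whole flask = 8.865 × 10^-3 × 100.0/50.00 = 0.01773 mol
mass of NaOH = 0.01773 × 40.00 = 0.7092 g
% NaOH = 0.7092 / 0.7606 × 100 = 93.24 %

93.24 %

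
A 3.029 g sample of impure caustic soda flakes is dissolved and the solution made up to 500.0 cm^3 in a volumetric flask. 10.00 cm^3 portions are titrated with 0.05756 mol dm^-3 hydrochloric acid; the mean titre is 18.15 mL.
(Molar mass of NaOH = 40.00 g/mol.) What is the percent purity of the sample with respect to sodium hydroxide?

NaOH + HCl → NaCl + H2O
n(HCl) per titration = 0.01815 × 0.05756 = 1.045 × 10^-3 mol
n(NaOH) in each aliquot = 1.045 × 10^-3 mol (1:1 ratio)
n(NaOH) in the whole flask = 1.045 × 10^-3 × 500.0/10.00 = 0.05224 mol
mass of NaOH = 0.05224 × 40.00 = 2.089 g
% NaOH = 2.089 / 3.029 × 100 = 68.98 %

68.98 %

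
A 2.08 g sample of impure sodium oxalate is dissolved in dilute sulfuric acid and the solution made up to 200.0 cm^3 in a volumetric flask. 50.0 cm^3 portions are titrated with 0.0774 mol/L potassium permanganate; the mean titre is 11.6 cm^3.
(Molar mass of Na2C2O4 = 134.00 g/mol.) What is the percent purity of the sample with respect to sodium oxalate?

2 MnO4^- + 5 C2O4^2- + 16 H^+ → 2 Mn^2+ + 10 CO2 + 8 H2O
n(KMnO4) per titration = 0.0116 × 0.0774 = 8.98 × 10^-4 mol
From the 5:2 ratio, n(Na2C2O4) in each aliquot = 5/2 × 8.98 × 10^-4 = 2.24 × 10^-3 mol
n(Na2C2O4) in the whole flask = 2.24 × 10^-3 × 200.0/50.0 = 8.98 × 10^-3 mol
mass of Na2C2O4 = 8.98 × 10^-3 × 134.00 = 1.20 g
% Na2C2O4 = 1.20 / 2.08 × 100 = 57.8 %

57.8 %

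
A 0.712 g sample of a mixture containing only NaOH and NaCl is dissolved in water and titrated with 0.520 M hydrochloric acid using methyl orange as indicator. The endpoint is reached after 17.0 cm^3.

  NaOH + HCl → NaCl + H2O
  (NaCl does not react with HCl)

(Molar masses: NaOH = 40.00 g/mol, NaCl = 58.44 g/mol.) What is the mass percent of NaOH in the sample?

n(HCl) = 0.0170 × 0.520 = 8.84 × 10^-3 mol
Let x = n(NaOH), y = n(NaCl).
Titrant: 1x = 8.84 × 10^-3;  mass: 40.00x + 58.44y = 0.712
Solving, x = 8.84 × 10^-3 mol, y = 6.13 × 10^-3 mol
mass of NaOH = 8.84 × 10^-3 × 40.00 = 0.354 g
% NaOH = 0.354 / 0.712 × 100 = 49.7 %

49.7 %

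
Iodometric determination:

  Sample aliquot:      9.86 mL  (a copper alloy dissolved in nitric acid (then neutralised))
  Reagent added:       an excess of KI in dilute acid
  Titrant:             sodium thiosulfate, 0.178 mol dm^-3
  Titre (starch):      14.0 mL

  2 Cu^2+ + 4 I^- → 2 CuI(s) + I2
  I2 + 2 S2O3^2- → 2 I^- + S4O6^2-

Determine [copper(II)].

0.253 mol/L

n(S2O3^2-) = 0.0140 × 0.178 = 2.49 × 10^-3 mol
n(I2) = n(S2O3^2-)/2 = 1.25 × 10^-3 mol
From the 2:1 ratio, n(Cu2+) in the aliquot = 2/1 × 1.25 × 10^-3 = 2.49 × 10^-3 mol
[Cu2+] = 2.49 × 10^-3 / 0.00986 = 0.253 mol/L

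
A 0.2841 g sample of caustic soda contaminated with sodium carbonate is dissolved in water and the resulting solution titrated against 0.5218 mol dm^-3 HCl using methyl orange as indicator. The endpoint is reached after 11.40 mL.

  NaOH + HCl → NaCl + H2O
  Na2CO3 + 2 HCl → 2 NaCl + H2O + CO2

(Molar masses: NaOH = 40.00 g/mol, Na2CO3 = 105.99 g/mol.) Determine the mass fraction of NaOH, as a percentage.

n(HCl) = 0.01140 × 0.5218 = 5.949 × 10^-3 mol
Let x = n(NaOH), y = n(Na2CO3).
Titrant: 1x + 2y = 5.949 × 10^-3;  mass: 40.00x + 105.99y = 0.2841
Solving, x = 2.396 × 10^-3 mol, y = 1.776 × 10^-3 mol
mass of NaOH = 2.396 × 10^-3 × 40.00 = 0.09586 g
% NaOH = 0.09586 / 0.2841 × 100 = 33.74 %

33.74 %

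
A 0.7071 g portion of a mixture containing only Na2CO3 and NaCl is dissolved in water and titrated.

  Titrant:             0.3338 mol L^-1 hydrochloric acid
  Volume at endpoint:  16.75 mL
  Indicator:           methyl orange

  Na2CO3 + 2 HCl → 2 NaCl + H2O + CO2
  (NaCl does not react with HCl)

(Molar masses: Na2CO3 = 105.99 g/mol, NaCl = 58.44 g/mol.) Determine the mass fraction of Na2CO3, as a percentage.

n(HCl) = 0.01675 × 0.3338 = 5.591 × 10^-3 mol
Let x = n(Na2CO3), y = n(NaCl).
Titrant: 2x = 5.591 × 10^-3;  mass: 105.99x + 58.44y = 0.7071
Solving, x = 2.796 × 10^-3 mol, y = 7.029 × 10^-3 mol
mass of Na2CO3 = 2.796 × 10^-3 × 105.99 = 0.2963 g
% Na2CO3 = 0.2963 / 0.7071 × 100 = 41.90 %

41.90 %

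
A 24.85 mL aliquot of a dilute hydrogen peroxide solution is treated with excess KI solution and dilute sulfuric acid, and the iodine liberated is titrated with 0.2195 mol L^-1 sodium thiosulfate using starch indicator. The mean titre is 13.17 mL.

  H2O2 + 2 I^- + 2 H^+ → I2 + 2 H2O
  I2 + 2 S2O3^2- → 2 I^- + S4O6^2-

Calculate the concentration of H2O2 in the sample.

0.05817 mol/L

n(S2O3^2-) = 0.01317 × 0.2195 = 2.891 × 10^-3 mol
n(I2) = n(S2O3^2-)/2 = 1.445 × 10^-3 mol
n(H2O2) in the aliquot = 1.445 × 10^-3 mol (1:1 ratio)
[H2O2] = 1.445 × 10^-3 / 0.02485 = 0.05817 mol/L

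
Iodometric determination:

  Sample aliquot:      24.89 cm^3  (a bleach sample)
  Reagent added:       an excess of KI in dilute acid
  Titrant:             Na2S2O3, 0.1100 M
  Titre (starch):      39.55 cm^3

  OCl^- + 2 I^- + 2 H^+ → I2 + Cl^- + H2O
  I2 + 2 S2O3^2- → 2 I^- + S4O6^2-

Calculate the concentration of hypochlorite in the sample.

n(S2O3^2-) = 0.03955 × 0.1100 = 4.350 × 10^-3 mol
n(I2) = n(S2O3^2-)/2 = 2.175 × 10^-3 mol
n(OCl^-) in the aliquot = 2.175 × 10^-3 mol (1:1 ratio)
[OCl^-] = 2.175 × 10^-3 / 0.02489 = 0.08739 mol/L

0.08739 M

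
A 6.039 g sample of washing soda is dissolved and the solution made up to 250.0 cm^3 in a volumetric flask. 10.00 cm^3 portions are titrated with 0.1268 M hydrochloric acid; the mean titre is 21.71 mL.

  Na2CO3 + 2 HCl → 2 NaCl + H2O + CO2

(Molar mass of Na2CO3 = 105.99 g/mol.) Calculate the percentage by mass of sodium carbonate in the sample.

60.39 %

n(HCl) per titration = 0.02171 × 0.1268 = 2.753 × 10^-3 mol
From the 1:2 ratio, n(Na2CO3) in each aliquot = 1/2 × 2.753 × 10^-3 = 1.376 × 10^-3 mol
n(Na2CO3) in the whole flask = 1.376 × 10^-3 × 250.0/10.00 = 0.03441 mol
mass of Na2CO3 = 0.03441 × 105.99 = 3.647 g
% Na2CO3 = 3.647 / 6.039 × 100 = 60.39 %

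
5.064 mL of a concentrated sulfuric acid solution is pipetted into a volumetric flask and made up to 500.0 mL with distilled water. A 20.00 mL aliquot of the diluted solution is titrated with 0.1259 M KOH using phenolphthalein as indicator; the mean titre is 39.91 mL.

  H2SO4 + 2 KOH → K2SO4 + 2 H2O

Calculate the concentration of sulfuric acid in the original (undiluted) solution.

12.40 M

n(KOH) = 0.03991 × 0.1259 = 5.025 × 10^-3 mol
From the 1:2 ratio, n(H2SO4) in the aliquot = 1/2 × 5.025 × 10^-3 = 2.512 × 10^-3 mol
[H2SO4]_dilute = 2.512 × 10^-3 / 0.02000 = 0.1256 mol/L
Dilution factor = 500.0 / 5.064 = 98.74
[H2SO4]_stock = 0.1256 × 98.74 = 12.40 mol/L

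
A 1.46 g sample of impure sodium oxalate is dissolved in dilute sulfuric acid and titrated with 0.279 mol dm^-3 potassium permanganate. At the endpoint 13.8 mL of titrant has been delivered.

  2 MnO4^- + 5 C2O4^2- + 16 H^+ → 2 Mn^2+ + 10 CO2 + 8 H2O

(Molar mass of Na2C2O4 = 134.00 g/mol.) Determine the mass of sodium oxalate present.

n(KMnO4) = 0.0138 L × 0.279 mol/L = 3.85 × 10^-3 mol
From the 5:2 ratio, n(Na2C2O4) = 5/2 × 3.85 × 10^-3 = 9.63 × 10^-3 mol
mass of Na2C2O4 = 9.63 × 10^-3 × 134.00 g/mol = 1.29 g

1.29 g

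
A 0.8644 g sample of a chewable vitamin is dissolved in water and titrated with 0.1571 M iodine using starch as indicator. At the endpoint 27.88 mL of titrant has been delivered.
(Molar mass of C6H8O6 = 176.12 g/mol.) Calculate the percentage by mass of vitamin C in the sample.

89.24 %

C6H8O6 + I2 → C6H6O6 + 2 HI
n(I2) = 0.02788 L × 0.1571 mol/L = 4.380 × 10^-3 mol
n(C6H8O6) = 4.380 × 10^-3 mol (1:1 ratio)
mass of C6H8O6 = 4.380 × 10^-3 × 176.12 g/mol = 0.7714 g
% C6H8O6 = 0.7714 / 0.8644 × 100 = 89.24 %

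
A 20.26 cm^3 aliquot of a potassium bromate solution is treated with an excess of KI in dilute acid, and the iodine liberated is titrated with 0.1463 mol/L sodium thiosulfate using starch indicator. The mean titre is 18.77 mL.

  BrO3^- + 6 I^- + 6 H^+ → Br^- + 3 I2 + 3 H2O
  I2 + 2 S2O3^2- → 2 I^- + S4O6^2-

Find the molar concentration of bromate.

n(S2O3^2-) = 0.01877 × 0.1463 = 2.746 × 10^-3 mol
n(I2) = n(S2O3^2-)/2 = 1.373 × 10^-3 mol
From the 1:3 ratio, n(BrO3^-) in the aliquot = 1/3 × 1.373 × 10^-3 = 4.577 × 10^-4 mol
[BrO3^-] = 4.577 × 10^-4 / 0.02026 = 0.02259 mol/L

0.02259 mol/L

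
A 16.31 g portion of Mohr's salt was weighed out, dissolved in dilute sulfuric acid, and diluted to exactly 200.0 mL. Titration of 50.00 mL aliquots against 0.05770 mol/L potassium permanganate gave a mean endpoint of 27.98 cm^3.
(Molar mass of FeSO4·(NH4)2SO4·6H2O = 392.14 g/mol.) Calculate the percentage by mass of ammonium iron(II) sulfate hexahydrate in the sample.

77.63 %

MnO4^- + 5 Fe^2+ + 8 H^+ → Mn^2+ + 5 Fe^3+ + 4 H2O
n(KMnO4) per titration = 0.02798 × 0.05770 = 1.614 × 10^-3 mol
From the 5:1 ratio, n(FeSO4·(NH4)2SO4·6H2O) in each aliquot = 5/1 × 1.614 × 10^-3 = 8.072 × 10^-3 mol
n(FeSO4·(NH4)2SO4·6H2O) in the whole flask = 8.072 × 10^-3 × 200.0/50.00 = 0.03229 mol
mass of FeSO4·(NH4)2SO4·6H2O = 0.03229 × 392.14 = 12.66 g
% FeSO4·(NH4)2SO4·6H2O = 12.66 / 16.31 × 100 = 77.63 %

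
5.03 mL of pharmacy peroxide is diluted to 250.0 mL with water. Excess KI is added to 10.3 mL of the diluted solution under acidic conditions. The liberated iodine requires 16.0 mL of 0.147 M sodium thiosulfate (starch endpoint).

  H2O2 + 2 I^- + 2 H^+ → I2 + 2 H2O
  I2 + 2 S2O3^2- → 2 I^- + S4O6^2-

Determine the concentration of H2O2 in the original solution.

5.67 M

n(S2O3^2-) = 0.0160 × 0.147 = 2.35 × 10^-3 mol
n(I2) = n(S2O3^2-)/2 = 1.18 × 10^-3 mol
n(H2O2) in the aliquot = 1.18 × 10^-3 mol (1:1 ratio)
[H2O2]_dilute = 1.18 × 10^-3 / 0.0103 = 0.114 mol/L
[H2O2]_original = 0.114 × 250.0/5.03 = 5.67 mol/L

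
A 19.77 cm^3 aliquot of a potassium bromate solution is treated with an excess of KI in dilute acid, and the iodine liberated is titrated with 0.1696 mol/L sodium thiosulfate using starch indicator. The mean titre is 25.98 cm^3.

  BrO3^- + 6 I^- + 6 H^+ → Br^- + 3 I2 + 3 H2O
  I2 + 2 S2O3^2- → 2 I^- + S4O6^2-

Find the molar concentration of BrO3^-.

n(S2O3^2-) = 0.02598 × 0.1696 = 4.406 × 10^-3 mol
n(I2) = n(S2O3^2-)/2 = 2.203 × 10^-3 mol
From the 1:3 ratio, n(BrO3^-) in the aliquot = 1/3 × 2.203 × 10^-3 = 7.344 × 10^-4 mol
[BrO3^-] = 7.344 × 10^-4 / 0.01977 = 0.03715 mol/L

0.03715 mol/L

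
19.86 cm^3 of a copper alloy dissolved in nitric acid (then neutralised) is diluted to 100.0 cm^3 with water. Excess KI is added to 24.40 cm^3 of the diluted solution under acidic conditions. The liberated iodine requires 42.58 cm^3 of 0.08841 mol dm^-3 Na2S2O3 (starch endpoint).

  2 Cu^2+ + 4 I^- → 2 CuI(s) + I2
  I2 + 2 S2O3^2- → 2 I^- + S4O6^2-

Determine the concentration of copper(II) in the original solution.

0.7769 mol/L

n(S2O3^2-) = 0.04258 × 0.08841 = 3.764 × 10^-3 mol
n(I2) = n(S2O3^2-)/2 = 1.882 × 10^-3 mol
From the 2:1 ratio, n(Cu2+) in the aliquot = 2/1 × 1.882 × 10^-3 = 3.764 × 10^-3 mol
[Cu2+]_dilute = 3.764 × 10^-3 / 0.02440 = 0.1543 mol/L
[Cu2+]_original = 0.1543 × 100.0/19.86 = 0.7769 mol/L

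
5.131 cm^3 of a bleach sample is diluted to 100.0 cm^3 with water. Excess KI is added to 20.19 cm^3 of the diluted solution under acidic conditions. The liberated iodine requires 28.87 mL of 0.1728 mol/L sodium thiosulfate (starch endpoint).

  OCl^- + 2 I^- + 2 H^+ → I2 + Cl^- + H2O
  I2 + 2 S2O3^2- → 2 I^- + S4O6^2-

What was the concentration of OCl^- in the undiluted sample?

2.408 mol/L

n(S2O3^2-) = 0.02887 × 0.1728 = 4.989 × 10^-3 mol
n(I2) = n(S2O3^2-)/2 = 2.494 × 10^-3 mol
n(OCl^-) in the aliquot = 2.494 × 10^-3 mol (1:1 ratio)
[OCl^-]_dilute = 2.494 × 10^-3 / 0.02019 = 0.1235 mol/L
[OCl^-]_original = 0.1235 × 100.0/5.131 = 2.408 mol/L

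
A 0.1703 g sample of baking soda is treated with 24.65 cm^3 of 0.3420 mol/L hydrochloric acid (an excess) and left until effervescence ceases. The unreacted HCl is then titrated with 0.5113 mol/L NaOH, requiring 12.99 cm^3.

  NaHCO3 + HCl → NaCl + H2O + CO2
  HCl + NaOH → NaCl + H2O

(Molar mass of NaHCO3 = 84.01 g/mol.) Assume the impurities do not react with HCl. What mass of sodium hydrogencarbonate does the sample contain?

n(HCl) added = 0.02465 × 0.3420 = 8.430 × 10^-3 mol
n(NaOH) used in back-titration = 0.01299 × 0.5113 = 6.642 × 10^-3 mol
n(HCl) left over = 6.642 × 10^-3 mol (1:1 ratio)
n(HCl) consumed by analyte = 8.430 × 10^-3 − 6.642 × 10^-3 = 1.789 × 10^-3 mol
n(NaHCO3) = 1.789 × 10^-3 mol (1:1 ratio)
mass of NaHCO3 = 1.789 × 10^-3 × 84.01 = 0.1503 g

0.1503 g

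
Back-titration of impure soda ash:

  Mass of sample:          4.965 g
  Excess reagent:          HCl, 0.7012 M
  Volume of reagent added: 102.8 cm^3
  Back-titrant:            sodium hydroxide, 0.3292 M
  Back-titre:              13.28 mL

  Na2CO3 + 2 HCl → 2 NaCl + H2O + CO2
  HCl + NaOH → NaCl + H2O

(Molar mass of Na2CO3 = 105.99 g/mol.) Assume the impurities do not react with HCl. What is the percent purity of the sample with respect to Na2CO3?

72.27 %

n(HCl) added = 0.1028 × 0.7012 = 0.07208 mol
n(NaOH) used in back-titration = 0.01328 × 0.3292 = 4.372 × 10^-3 mol
n(HCl) left over = 4.372 × 10^-3 mol (1:1 ratio)
n(HCl) consumed by analyte = 0.07208 − 4.372 × 10^-3 = 0.06771 mol
From the 1:2 ratio, n(Na2CO3) = 1/2 × 0.06771 = 0.03386 mol
mass of Na2CO3 = 0.03386 × 105.99 = 3.588 g
% Na2CO3 = 3.588 / 4.965 × 100 = 72.27 %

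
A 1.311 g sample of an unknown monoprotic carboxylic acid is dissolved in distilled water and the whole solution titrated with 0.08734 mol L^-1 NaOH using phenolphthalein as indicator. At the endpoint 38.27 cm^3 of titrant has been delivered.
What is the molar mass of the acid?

n(NaOH) = 0.03827 L × 0.08734 mol/L = 3.343 × 10^-3 mol
n(HA) = 3.343 × 10^-3 mol (1:1 ratio)
M = m / n = 1.311 g / 3.343 × 10^-3 mol = 392.2 g/mol

392.2 g/mol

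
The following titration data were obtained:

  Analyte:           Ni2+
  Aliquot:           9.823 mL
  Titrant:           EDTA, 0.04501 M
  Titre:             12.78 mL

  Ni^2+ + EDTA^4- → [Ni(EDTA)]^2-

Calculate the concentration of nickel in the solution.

n(EDTA) = 0.01278 L × 0.04501 mol/L = 5.752 × 10^-4 mol
n(Ni2+) = 5.752 × 10^-4 mol (1:1 mole ratio)
[Ni2+] = 5.752 × 10^-4 mol / 0.009823 L = 0.05856 mol/L

0.05856 M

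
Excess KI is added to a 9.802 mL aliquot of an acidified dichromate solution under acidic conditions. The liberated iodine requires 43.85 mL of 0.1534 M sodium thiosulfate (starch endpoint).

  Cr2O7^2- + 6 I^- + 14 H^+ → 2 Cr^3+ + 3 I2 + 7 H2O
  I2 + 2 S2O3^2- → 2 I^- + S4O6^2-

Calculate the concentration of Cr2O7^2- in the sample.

n(S2O3^2-) = 0.04385 × 0.1534 = 6.727 × 10^-3 mol
n(I2) = n(S2O3^2-)/2 = 3.363 × 10^-3 mol
From the 1:3 ratio, n(Cr2O7^2-) in the aliquot = 1/3 × 3.363 × 10^-3 = 1.121 × 10^-3 mol
[Cr2O7^2-] = 1.121 × 10^-3 / 0.009802 = 0.1144 mol/L

0.1144 M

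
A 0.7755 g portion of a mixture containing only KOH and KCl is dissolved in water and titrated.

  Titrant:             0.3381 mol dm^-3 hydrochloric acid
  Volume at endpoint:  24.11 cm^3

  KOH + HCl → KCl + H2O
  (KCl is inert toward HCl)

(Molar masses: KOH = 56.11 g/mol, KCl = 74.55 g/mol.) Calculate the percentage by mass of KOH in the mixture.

n(HCl) = 0.02411 × 0.3381 = 8.152 × 10^-3 mol
Let x = n(KOH), y = n(KCl).
Titrant: 1x = 8.152 × 10^-3;  mass: 56.11x + 74.55y = 0.7755
Solving, x = 8.152 × 10^-3 mol, y = 4.267 × 10^-3 mol
mass of KOH = 8.152 × 10^-3 × 56.11 = 0.4574 g
% KOH = 0.4574 / 0.7755 × 100 = 58.98 %

58.98 %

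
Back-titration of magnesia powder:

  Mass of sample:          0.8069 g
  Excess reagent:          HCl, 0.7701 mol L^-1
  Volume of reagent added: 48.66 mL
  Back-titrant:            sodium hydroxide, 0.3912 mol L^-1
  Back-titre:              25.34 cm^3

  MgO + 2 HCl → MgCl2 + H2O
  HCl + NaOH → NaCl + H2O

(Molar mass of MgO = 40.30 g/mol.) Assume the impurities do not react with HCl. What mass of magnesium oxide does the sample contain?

0.5553 g

n(HCl) added = 0.04866 × 0.7701 = 0.03747 mol
n(NaOH) used in back-titration = 0.02534 × 0.3912 = 9.913 × 10^-3 mol
n(HCl) left over = 9.913 × 10^-3 mol (1:1 ratio)
n(HCl) consumed by analyte = 0.03747 − 9.913 × 10^-3 = 0.02756 mol
From the 1:2 ratio, n(MgO) = 1/2 × 0.02756 = 0.01378 mol
mass of MgO = 0.01378 × 40.30 = 0.5553 g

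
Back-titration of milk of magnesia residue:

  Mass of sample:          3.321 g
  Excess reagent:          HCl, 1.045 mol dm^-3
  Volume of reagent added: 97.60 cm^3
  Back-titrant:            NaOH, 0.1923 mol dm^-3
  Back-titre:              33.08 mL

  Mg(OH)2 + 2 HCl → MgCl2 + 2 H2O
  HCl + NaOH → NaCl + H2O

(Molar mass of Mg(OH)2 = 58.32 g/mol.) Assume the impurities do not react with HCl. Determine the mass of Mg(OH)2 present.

n(HCl) added = 0.09760 × 1.045 = 0.1020 mol
n(NaOH) used in back-titration = 0.03308 × 0.1923 = 6.361 × 10^-3 mol
n(HCl) left over = 6.361 × 10^-3 mol (1:1 ratio)
n(HCl) consumed by analyte = 0.1020 − 6.361 × 10^-3 = 0.09563 mol
From the 1:2 ratio, n(Mg(OH)2) = 1/2 × 0.09563 = 0.04782 mol
mass of Mg(OH)2 = 0.04782 × 58.32 = 2.789 g

2.789 g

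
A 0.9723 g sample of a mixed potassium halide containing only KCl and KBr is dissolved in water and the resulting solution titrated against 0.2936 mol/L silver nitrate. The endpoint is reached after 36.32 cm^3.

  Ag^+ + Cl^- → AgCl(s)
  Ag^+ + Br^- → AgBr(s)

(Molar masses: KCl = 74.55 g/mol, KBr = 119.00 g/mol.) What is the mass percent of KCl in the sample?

51.17 %

n(AgNO3) = 0.03632 × 0.2936 = 0.01066 mol
Let x = n(KCl), y = n(KBr).
Titrant: 1x + 1y = 0.01066;  mass: 74.55x + 119.00y = 0.9723
Solving, x = 6.674 × 10^-3 mol, y = 3.989 × 10^-3 mol
mass of KCl = 6.674 × 10^-3 × 74.55 = 0.4976 g
% KCl = 0.4976 / 0.9723 × 100 = 51.17 %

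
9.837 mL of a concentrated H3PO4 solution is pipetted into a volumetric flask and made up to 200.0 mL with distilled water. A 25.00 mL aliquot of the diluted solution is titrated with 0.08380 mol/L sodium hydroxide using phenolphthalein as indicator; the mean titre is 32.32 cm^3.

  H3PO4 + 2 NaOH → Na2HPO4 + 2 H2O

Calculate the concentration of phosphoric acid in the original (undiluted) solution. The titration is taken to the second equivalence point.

1.101 mol/L

n(NaOH) = 0.03232 × 0.08380 = 2.708 × 10^-3 mol
From the 1:2 ratio, n(H3PO4) in the aliquot = 1/2 × 2.708 × 10^-3 = 1.354 × 10^-3 mol
[H3PO4]_dilute = 1.354 × 10^-3 / 0.02500 = 0.05417 mol/L
Dilution factor = 200.0 / 9.837 = 20.33
[H3PO4]_stock = 0.05417 × 20.33 = 1.101 mol/L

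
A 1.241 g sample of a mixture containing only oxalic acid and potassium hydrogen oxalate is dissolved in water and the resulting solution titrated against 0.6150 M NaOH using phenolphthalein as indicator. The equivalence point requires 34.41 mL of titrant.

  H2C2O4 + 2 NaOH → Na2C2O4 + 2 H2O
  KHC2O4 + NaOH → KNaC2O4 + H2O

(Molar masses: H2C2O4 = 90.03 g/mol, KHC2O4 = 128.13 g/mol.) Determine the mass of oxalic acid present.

n(NaOH) = 0.03441 × 0.6150 = 0.02116 mol
Let x = n(H2C2O4), y = n(KHC2O4).
Titrant: 2x + 1y = 0.02116;  mass: 90.03x + 128.13y = 1.241
Solving, x = 8.846 × 10^-3 mol, y = 3.470 × 10^-3 mol
mass of H2C2O4 = 8.846 × 10^-3 × 90.03 = 0.7964 g

0.7964 g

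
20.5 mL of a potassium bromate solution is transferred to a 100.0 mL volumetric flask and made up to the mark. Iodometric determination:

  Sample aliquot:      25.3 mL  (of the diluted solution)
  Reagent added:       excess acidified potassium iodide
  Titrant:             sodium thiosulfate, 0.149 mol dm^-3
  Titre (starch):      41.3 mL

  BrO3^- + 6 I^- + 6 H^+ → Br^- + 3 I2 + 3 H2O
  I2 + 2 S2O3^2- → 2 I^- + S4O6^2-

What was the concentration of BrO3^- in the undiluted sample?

0.198 mol/L

n(S2O3^2-) = 0.0413 × 0.149 = 6.15 × 10^-3 mol
n(I2) = n(S2O3^2-)/2 = 3.08 × 10^-3 mol
From the 1:3 ratio, n(BrO3^-) in the aliquot = 1/3 × 3.08 × 10^-3 = 1.03 × 10^-3 mol
[BrO3^-]_dilute = 1.03 × 10^-3 / 0.0253 = 0.0405 mol/L
[BrO3^-]_original = 0.0405 × 100.0/20.5 = 0.198 mol/L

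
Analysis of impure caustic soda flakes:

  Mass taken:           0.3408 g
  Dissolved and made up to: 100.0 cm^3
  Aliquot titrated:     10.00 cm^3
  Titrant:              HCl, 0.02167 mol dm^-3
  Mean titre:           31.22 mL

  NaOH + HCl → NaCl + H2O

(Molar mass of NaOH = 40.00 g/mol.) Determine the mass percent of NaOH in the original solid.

79.41 %

n(HCl) per titration = 0.03122 × 0.02167 = 6.765 × 10^-4 mol
n(NaOH) in each aliquot = 6.765 × 10^-4 mol (1:1 ratio)
n(NaOH) in the whole flask = 6.765 × 10^-4 × 100.0/10.00 = 6.765 × 10^-3 mol
mass of NaOH = 6.765 × 10^-3 × 40.00 = 0.2706 g
% NaOH = 0.2706 / 0.3408 × 100 = 79.41 %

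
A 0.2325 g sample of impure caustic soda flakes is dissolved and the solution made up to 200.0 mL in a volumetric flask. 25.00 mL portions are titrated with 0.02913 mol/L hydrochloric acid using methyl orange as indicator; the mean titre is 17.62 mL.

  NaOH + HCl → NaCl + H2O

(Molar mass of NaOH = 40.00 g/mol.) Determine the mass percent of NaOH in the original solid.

70.64 %

n(HCl) per titration = 0.01762 × 0.02913 = 5.133 × 10^-4 mol
n(NaOH) in each aliquot = 5.133 × 10^-4 mol (1:1 ratio)
n(NaOH) in the whole flask = 5.133 × 10^-4 × 200.0/25.00 = 4.106 × 10^-3 mol
mass of NaOH = 4.106 × 10^-3 × 40.00 = 0.1642 g
% NaOH = 0.1642 / 0.2325 × 100 = 70.64 %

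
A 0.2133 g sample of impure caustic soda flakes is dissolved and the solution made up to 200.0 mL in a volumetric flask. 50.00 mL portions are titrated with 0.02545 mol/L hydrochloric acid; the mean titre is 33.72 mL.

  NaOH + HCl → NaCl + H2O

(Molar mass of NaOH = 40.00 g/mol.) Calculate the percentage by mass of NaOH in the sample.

64.37 %

n(HCl) per titration = 0.03372 × 0.02545 = 8.582 × 10^-4 mol
n(NaOH) in each aliquot = 8.582 × 10^-4 mol (1:1 ratio)
n(NaOH) in the whole flask = 8.582 × 10^-4 × 200.0/50.00 = 3.433 × 10^-3 mol
mass of NaOH = 3.433 × 10^-3 × 40.00 = 0.1373 g
% NaOH = 0.1373 / 0.2133 × 100 = 64.37 %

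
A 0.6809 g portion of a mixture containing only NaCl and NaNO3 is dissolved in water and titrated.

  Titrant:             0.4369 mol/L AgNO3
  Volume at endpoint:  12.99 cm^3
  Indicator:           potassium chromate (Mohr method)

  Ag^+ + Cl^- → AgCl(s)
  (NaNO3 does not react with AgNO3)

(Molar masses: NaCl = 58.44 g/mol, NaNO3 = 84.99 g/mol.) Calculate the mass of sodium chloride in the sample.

0.3317 g

n(AgNO3) = 0.01299 × 0.4369 = 5.675 × 10^-3 mol
Let x = n(NaCl), y = n(NaNO3).
Titrant: 1x = 5.675 × 10^-3;  mass: 58.44x + 84.99y = 0.6809
Solving, x = 5.675 × 10^-3 mol, y = 4.109 × 10^-3 mol
mass of NaCl = 5.675 × 10^-3 × 58.44 = 0.3317 g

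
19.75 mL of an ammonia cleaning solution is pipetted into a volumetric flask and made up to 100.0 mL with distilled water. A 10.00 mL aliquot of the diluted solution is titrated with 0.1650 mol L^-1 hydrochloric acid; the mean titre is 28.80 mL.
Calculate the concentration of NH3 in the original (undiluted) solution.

NH3 + HCl → NH4Cl
n(HCl) = 0.02880 × 0.1650 = 4.752 × 10^-3 mol
n(NH3) in the aliquot = 4.752 × 10^-3 mol (1:1 ratio)
[NH3]_dilute = 4.752 × 10^-3 / 0.01000 = 0.4752 mol/L
Dilution factor = 100.0 / 19.75 = 5.063
[NH3]_stock = 0.4752 × 5.063 = 2.406 mol/L

2.406 mol/L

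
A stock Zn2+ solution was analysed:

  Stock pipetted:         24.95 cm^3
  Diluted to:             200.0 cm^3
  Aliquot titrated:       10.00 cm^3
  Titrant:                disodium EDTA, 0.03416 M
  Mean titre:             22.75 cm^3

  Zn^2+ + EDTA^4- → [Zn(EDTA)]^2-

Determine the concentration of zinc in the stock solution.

n(EDTA) = 0.02275 × 0.03416 = 7.771 × 10^-4 mol
n(Zn2+) in the aliquot = 7.771 × 10^-4 mol (1:1 ratio)
[Zn2+]_dilute = 7.771 × 10^-4 / 0.01000 = 0.07771 mol/L
Dilution factor = 200.0 / 24.95 = 8.016
[Zn2+]_stock = 0.07771 × 8.016 = 0.6230 mol/L

0.6230 M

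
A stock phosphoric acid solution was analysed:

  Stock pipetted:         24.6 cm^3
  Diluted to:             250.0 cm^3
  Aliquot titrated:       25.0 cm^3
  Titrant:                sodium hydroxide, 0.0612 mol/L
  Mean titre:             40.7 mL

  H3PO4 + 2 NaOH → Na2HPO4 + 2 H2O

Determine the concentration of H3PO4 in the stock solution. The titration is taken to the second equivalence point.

0.506 mol/L

n(NaOH) = 0.0407 × 0.0612 = 2.49 × 10^-3 mol
From the 1:2 ratio, n(H3PO4) in the aliquot = 1/2 × 2.49 × 10^-3 = 1.25 × 10^-3 mol
[H3PO4]_dilute = 1.25 × 10^-3 / 0.0250 = 0.0498 mol/L
Dilution factor = 250.0 / 24.6 = 10.16
[H3PO4]_stock = 0.0498 × 10.16 = 0.506 mol/L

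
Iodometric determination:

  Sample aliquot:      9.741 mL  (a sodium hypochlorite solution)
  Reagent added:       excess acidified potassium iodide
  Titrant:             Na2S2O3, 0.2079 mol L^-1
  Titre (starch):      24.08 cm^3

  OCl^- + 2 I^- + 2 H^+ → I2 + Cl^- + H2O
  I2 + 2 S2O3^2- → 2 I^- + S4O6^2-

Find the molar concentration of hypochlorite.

n(S2O3^2-) = 0.02408 × 0.2079 = 5.006 × 10^-3 mol
n(I2) = n(S2O3^2-)/2 = 2.503 × 10^-3 mol
n(OCl^-) in the aliquot = 2.503 × 10^-3 mol (1:1 ratio)
[OCl^-] = 2.503 × 10^-3 / 0.009741 = 0.2570 mol/L

0.2570 mol/L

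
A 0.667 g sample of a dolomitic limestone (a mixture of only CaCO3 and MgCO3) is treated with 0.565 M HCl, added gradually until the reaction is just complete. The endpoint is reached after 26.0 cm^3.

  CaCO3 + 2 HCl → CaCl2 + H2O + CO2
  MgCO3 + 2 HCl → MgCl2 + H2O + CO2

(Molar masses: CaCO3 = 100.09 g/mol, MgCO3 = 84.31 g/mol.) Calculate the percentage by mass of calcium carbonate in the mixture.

45.4 %

n(HCl) = 0.0260 × 0.565 = 0.0147 mol
Let x = n(CaCO3), y = n(MgCO3).
Titrant: 2x + 2y = 0.0147;  mass: 100.09x + 84.31y = 0.667
Solving, x = 3.03 × 10^-3 mol, y = 4.32 × 10^-3 mol
mass of CaCO3 = 3.03 × 10^-3 × 100.09 = 0.303 g
% CaCO3 = 0.303 / 0.667 × 100 = 45.4 %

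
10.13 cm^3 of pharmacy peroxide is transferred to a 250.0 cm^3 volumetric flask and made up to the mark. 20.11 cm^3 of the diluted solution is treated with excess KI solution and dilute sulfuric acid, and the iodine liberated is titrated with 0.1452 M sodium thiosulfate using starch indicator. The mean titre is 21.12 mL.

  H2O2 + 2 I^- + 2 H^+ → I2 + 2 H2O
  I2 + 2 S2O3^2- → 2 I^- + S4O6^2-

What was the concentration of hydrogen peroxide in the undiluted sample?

1.882 M

n(S2O3^2-) = 0.02112 × 0.1452 = 3.067 × 10^-3 mol
n(I2) = n(S2O3^2-)/2 = 1.533 × 10^-3 mol
n(H2O2) in the aliquot = 1.533 × 10^-3 mol (1:1 ratio)
[H2O2]_dilute = 1.533 × 10^-3 / 0.02011 = 0.07625 mol/L
[H2O2]_original = 0.07625 × 250.0/10.13 = 1.882 mol/L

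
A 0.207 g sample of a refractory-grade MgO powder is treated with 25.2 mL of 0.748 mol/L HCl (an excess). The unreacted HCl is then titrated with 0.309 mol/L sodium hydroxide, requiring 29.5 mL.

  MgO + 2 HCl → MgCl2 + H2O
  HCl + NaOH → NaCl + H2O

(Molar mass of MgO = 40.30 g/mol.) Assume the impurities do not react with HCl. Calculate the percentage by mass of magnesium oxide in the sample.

n(HCl) added = 0.0252 × 0.748 = 0.0188 mol
n(NaOH) used in back-titration = 0.0295 × 0.309 = 9.12 × 10^-3 mol
n(HCl) left over = 9.12 × 10^-3 mol (1:1 ratio)
n(HCl) consumed by analyte = 0.0188 − 9.12 × 10^-3 = 9.73 × 10^-3 mol
From the 1:2 ratio, n(MgO) = 1/2 × 9.73 × 10^-3 = 4.87 × 10^-3 mol
mass of MgO = 4.87 × 10^-3 × 40.30 = 0.196 g
% MgO = 0.196 / 0.207 × 100 = 94.8 %

94.8 %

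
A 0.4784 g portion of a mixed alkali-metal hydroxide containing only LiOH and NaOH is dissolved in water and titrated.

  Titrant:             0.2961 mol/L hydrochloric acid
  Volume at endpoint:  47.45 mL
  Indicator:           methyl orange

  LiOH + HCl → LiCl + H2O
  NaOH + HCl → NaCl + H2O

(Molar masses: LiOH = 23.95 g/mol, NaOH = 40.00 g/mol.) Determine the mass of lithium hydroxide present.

0.1247 g

n(HCl) = 0.04745 × 0.2961 = 0.01405 mol
Let x = n(LiOH), y = n(NaOH).
Titrant: 1x + 1y = 0.01405;  mass: 23.95x + 40.00y = 0.4784
Solving, x = 5.209 × 10^-3 mol, y = 8.841 × 10^-3 mol
mass of LiOH = 5.209 × 10^-3 × 23.95 = 0.1247 g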